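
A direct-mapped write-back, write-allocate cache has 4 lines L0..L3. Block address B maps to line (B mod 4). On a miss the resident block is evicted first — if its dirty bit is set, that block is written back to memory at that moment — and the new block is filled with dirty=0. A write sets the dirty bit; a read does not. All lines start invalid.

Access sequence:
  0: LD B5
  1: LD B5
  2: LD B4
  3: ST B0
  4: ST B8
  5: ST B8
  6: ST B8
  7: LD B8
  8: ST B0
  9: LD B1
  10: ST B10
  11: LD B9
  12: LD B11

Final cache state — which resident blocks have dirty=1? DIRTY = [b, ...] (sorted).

DIRTY = [0, 10]

  0 | R B5 → L1 miss [-]
  1 | R B5 → L1 hit [-]
  2 | R B4 → L0 miss [-]
  3 | W B0 → L0 miss [D]
  4 | W B8 → L0 miss wb→B0 [D]
  5 | W B8 → L0 hit [D]
  6 | W B8 → L0 hit [D]
  7 | R B8 → L0 hit [D]
  8 | W B0 → L0 miss wb→B8 [D]
  9 | R B1 → L1 miss [-]
  10 | W B10 → L2 miss [D]
  11 | R B9 → L1 miss [-]
  12 | R B11 → L3 miss [-]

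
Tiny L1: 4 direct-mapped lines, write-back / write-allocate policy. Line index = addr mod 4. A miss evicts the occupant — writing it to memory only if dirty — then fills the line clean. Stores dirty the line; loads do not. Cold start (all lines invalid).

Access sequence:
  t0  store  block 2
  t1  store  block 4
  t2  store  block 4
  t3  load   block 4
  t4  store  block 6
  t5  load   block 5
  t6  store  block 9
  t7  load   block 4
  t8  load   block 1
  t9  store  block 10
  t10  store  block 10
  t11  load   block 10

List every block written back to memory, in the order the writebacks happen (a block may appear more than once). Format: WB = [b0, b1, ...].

WB = [2, 9, 6]

0: W B2 -> L2 miss  d=D]
1: W B4 -> L0 miss  d=D]
2: W B4 -> L0 hit  d=D]
3: R B4 -> L0 hit  d=D]
4: W B6 -> L2 miss wb->B2  d=D]
5: R B5 -> L1 miss  d=-]
6: W B9 -> L1 miss  d=D]
7: R B4 -> L0 hit  d=D]
8: R B1 -> L1 miss wb->B9  d=-]
9: W B10 -> L2 miss wb->B6  d=D]
10: W B10 -> L2 hit  d=D]
11: R B10 -> L2 hit  d=D]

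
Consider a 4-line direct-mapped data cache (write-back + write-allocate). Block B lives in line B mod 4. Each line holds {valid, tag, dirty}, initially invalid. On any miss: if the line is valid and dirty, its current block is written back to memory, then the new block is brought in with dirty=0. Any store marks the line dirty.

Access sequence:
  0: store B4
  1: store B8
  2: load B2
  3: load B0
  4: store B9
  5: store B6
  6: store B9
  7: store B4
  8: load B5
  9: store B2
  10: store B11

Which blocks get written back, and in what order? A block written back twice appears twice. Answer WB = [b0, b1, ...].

0: W B4 -> L0 miss  d=D]
1: W B8 -> L0 miss wb->B4  d=D]
2: R B2 -> L2 miss  d=-]
3: R B0 -> L0 miss wb->B8  d=-]
4: W B9 -> L1 miss  d=D]
5: W B6 -> L2 miss  d=D]
6: W B9 -> L1 hit  d=D]
7: W B4 -> L0 miss  d=D]
8: R B5 -> L1 miss wb->B9  d=-]
9: W B2 -> L2 miss wb->B6  d=D]
10: W B11 -> L3 miss  d=D]

WB = [4, 8, 9, 6]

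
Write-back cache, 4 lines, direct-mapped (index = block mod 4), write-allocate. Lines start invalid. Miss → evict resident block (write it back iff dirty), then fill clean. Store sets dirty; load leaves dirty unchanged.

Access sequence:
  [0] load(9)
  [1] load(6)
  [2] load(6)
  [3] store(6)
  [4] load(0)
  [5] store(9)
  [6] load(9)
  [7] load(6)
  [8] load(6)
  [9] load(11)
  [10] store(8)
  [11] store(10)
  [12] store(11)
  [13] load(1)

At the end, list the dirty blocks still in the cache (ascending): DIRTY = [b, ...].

DIRTY = [8, 10, 11]

  0 | R B9 → L1 miss [-]
  1 | R B6 → L2 miss [-]
  2 | R B6 → L2 hit [-]
  3 | W B6 → L2 hit [D]
  4 | R B0 → L0 miss [-]
  5 | W B9 → L1 hit [D]
  6 | R B9 → L1 hit [D]
  7 | R B6 → L2 hit [D]
  8 | R B6 → L2 hit [D]
  9 | R B11 → L3 miss [-]
  10 | W B8 → L0 miss [D]
  11 | W B10 → L2 miss wb→B6 [D]
  12 | W B11 → L3 hit [D]
  13 | R B1 → L1 miss wb→B9 [-]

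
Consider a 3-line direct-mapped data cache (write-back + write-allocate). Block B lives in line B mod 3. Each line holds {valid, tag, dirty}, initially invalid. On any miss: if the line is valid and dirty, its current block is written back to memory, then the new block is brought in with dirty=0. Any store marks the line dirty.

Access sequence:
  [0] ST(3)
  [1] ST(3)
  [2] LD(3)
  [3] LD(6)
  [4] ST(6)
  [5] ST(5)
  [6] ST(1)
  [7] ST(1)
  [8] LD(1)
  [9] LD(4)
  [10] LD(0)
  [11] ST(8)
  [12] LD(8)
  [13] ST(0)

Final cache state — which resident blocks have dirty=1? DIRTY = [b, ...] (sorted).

0: W B3 -> L0 miss  d=D]
1: W B3 -> L0 hit  d=D]
2: R B3 -> L0 hit  d=D]
3: R B6 -> L0 miss wb->B3  d=-]
4: W B6 -> L0 hit  d=D]
5: W B5 -> L2 miss  d=D]
6: W B1 -> L1 miss  d=D]
7: W B1 -> L1 hit  d=D]
8: R B1 -> L1 hit  d=D]
9: R B4 -> L1 miss wb->B1  d=-]
10: R B0 -> L0 miss wb->B6  d=-]
11: W B8 -> L2 miss wb->B5  d=D]
12: R B8 -> L2 hit  d=D]
13: W B0 -> L0 hit  d=D]

DIRTY = [0, 8]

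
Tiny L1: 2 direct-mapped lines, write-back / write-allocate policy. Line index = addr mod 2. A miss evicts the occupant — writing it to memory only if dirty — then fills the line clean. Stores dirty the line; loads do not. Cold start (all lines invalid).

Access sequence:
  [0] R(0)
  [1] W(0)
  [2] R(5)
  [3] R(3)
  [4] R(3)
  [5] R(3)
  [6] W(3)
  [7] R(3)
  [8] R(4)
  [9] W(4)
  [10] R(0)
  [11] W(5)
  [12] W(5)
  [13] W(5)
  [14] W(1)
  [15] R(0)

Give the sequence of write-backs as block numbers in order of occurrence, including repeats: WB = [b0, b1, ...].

WB = [0, 4, 3, 5]

  0 | R B0 → L0 miss [-]
  1 | W B0 → L0 hit [D]
  2 | R B5 → L1 miss [-]
  3 | R B3 → L1 miss [-]
  4 | R B3 → L1 hit [-]
  5 | R B3 → L1 hit [-]
  6 | W B3 → L1 hit [D]
  7 | R B3 → L1 hit [D]
  8 | R B4 → L0 miss wb→B0 [-]
  9 | W B4 → L0 hit [D]
  10 | R B0 → L0 miss wb→B4 [-]
  11 | W B5 → L1 miss wb→B3 [D]
  12 | W B5 → L1 hit [D]
  13 | W B5 → L1 hit [D]
  14 | W B1 → L1 miss wb→B5 [D]
  15 | R B0 → L0 hit [-]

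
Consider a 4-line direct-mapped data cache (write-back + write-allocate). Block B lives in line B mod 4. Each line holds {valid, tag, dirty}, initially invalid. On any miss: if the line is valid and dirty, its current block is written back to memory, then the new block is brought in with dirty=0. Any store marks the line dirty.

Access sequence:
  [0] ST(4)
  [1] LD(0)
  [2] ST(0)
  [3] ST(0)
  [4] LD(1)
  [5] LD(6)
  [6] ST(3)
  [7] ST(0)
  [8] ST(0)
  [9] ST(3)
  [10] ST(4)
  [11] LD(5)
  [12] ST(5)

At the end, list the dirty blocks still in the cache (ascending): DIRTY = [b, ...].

DIRTY = [3, 4, 5]

0: W B4 → L0 miss [D]
1: R B0 → L0 miss wb→B4 [-]
2: W B0 → L0 hit [D]
3: W B0 → L0 hit [D]
4: R B1 → L1 miss [-]
5: R B6 → L2 miss [-]
6: W B3 → L3 miss [D]
7: W B0 → L0 hit [D]
8: W B0 → L0 hit [D]
9: W B3 → L3 hit [D]
10: W B4 → L0 miss wb→B0 [D]
11: R B5 → L1 miss [-]
12: W B5 → L1 hit [D]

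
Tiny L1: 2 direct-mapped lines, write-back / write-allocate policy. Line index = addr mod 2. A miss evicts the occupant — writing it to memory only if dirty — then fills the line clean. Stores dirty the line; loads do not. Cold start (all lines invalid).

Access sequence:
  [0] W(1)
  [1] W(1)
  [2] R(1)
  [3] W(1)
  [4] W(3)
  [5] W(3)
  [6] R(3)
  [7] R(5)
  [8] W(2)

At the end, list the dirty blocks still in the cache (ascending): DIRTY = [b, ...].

0: W B1 → L1 miss [D]
1: W B1 → L1 hit [D]
2: R B1 → L1 hit [D]
3: W B1 → L1 hit [D]
4: W B3 → L1 miss wb→B1 [D]
5: W B3 → L1 hit [D]
6: R B3 → L1 hit [D]
7: R B5 → L1 miss wb→B3 [-]
8: W B2 → L0 miss [D]

DIRTY = [2]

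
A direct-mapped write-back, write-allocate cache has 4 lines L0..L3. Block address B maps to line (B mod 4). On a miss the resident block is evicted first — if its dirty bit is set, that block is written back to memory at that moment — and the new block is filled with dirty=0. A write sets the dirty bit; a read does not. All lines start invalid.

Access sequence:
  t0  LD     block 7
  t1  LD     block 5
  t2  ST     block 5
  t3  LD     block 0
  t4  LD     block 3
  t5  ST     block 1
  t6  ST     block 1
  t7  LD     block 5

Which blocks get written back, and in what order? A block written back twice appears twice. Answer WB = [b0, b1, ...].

WB = [5, 1]

0: R B7 -> L3 miss  d=-]
1: R B5 -> L1 miss  d=-]
2: W B5 -> L1 hit  d=D]
3: R B0 -> L0 miss  d=-]
4: R B3 -> L3 miss  d=-]
5: W B1 -> L1 miss wb->B5  d=D]
6: W B1 -> L1 hit  d=D]
7: R B5 -> L1 miss wb->B1  d=-]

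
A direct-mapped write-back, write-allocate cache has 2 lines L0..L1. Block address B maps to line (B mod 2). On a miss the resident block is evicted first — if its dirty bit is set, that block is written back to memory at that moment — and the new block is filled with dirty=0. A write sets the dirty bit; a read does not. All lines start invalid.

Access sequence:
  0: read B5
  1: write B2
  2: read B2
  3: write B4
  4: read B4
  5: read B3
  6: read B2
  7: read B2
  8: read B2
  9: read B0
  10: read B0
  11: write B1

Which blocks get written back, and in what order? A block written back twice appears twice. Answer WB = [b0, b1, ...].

  0 | R B5 → L1 miss [-]
  1 | W B2 → L0 miss [D]
  2 | R B2 → L0 hit [D]
  3 | W B4 → L0 miss wb→B2 [D]
  4 | R B4 → L0 hit [D]
  5 | R B3 → L1 miss [-]
  6 | R B2 → L0 miss wb→B4 [-]
  7 | R B2 → L0 hit [-]
  8 | R B2 → L0 hit [-]
  9 | R B0 → L0 miss [-]
  10 | R B0 → L0 hit [-]
  11 | W B1 → L1 miss [D]

WB = [2, 4]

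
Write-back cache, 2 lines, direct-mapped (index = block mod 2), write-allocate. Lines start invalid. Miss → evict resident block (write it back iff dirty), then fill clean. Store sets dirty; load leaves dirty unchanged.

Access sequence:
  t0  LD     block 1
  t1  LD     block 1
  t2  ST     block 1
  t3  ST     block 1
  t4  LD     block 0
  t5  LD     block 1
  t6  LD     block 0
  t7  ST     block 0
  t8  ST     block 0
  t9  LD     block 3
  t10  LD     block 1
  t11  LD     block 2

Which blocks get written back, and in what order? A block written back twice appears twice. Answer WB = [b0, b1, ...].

WB = [1, 0]

0: R B1 -> L1 miss  d=-]
1: R B1 -> L1 hit  d=-]
2: W B1 -> L1 hit  d=D]
3: W B1 -> L1 hit  d=D]
4: R B0 -> L0 miss  d=-]
5: R B1 -> L1 hit  d=D]
6: R B0 -> L0 hit  d=-]
7: W B0 -> L0 hit  d=D]
8: W B0 -> L0 hit  d=D]
9: R B3 -> L1 miss wb->B1  d=-]
10: R B1 -> L1 miss  d=-]
11: R B2 -> L0 miss wb->B0  d=-]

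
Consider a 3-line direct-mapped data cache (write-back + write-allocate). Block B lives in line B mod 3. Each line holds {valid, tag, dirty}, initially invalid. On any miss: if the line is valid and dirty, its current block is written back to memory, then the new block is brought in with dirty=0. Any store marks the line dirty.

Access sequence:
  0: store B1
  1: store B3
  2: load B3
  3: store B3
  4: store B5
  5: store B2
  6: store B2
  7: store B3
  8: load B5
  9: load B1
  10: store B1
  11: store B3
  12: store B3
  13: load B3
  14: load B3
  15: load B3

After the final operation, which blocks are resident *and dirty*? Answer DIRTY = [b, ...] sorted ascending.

DIRTY = [1, 3]

0: W B1 -> L1 miss  d=D]
1: W B3 -> L0 miss  d=D]
2: R B3 -> L0 hit  d=D]
3: W B3 -> L0 hit  d=D]
4: W B5 -> L2 miss  d=D]
5: W B2 -> L2 miss wb->B5  d=D]
6: W B2 -> L2 hit  d=D]
7: W B3 -> L0 hit  d=D]
8: R B5 -> L2 miss wb->B2  d=-]
9: R B1 -> L1 hit  d=D]
10: W B1 -> L1 hit  d=D]
11: W B3 -> L0 hit  d=D]
12: W B3 -> L0 hit  d=D]
13: R B3 -> L0 hit  d=D]
14: R B3 -> L0 hit  d=D]
15: R B3 -> L0 hit  d=D]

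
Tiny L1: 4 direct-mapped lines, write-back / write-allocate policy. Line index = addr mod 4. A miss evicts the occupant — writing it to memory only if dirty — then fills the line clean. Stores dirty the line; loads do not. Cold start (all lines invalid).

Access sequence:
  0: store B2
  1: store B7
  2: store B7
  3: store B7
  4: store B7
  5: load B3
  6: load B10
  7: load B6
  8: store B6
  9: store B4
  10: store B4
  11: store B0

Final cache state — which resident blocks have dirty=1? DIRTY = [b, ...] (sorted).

DIRTY = [0, 6]

  0 | W B2 → L2 miss [D]
  1 | W B7 → L3 miss [D]
  2 | W B7 → L3 hit [D]
  3 | W B7 → L3 hit [D]
  4 | W B7 → L3 hit [D]
  5 | R B3 → L3 miss wb→B7 [-]
  6 | R B10 → L2 miss wb→B2 [-]
  7 | R B6 → L2 miss [-]
  8 | W B6 → L2 hit [D]
  9 | W B4 → L0 miss [D]
  10 | W B4 → L0 hit [D]
  11 | W B0 → L0 miss wb→B4 [D]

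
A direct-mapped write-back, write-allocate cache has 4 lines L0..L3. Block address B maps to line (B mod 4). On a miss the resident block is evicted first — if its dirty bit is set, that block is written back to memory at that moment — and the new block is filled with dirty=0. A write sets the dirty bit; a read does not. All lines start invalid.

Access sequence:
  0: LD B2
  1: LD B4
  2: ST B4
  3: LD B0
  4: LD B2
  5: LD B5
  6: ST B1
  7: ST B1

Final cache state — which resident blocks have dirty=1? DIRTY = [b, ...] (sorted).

DIRTY = [1]

0: R B2 → L2 miss [-]
1: R B4 → L0 miss [-]
2: W B4 → L0 hit [D]
3: R B0 → L0 miss wb→B4 [-]
4: R B2 → L2 hit [-]
5: R B5 → L1 miss [-]
6: W B1 → L1 miss [D]
7: W B1 → L1 hit [D]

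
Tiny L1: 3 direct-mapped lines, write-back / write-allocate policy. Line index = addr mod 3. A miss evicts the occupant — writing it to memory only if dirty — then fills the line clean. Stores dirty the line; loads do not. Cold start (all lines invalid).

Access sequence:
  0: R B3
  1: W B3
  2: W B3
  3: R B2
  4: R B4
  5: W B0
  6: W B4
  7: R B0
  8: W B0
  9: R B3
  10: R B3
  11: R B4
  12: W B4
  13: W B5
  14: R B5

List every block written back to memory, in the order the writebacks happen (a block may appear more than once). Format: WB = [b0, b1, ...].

  0 | R B3 → L0 miss [-]
  1 | W B3 → L0 hit [D]
  2 | W B3 → L0 hit [D]
  3 | R B2 → L2 miss [-]
  4 | R B4 → L1 miss [-]
  5 | W B0 → L0 miss wb→B3 [D]
  6 | W B4 → L1 hit [D]
  7 | R B0 → L0 hit [D]
  8 | W B0 → L0 hit [D]
  9 | R B3 → L0 miss wb→B0 [-]
  10 | R B3 → L0 hit [-]
  11 | R B4 → L1 hit [D]
  12 | W B4 → L1 hit [D]
  13 | W B5 → L2 miss [D]
  14 | R B5 → L2 hit [D]

WB = [3, 0]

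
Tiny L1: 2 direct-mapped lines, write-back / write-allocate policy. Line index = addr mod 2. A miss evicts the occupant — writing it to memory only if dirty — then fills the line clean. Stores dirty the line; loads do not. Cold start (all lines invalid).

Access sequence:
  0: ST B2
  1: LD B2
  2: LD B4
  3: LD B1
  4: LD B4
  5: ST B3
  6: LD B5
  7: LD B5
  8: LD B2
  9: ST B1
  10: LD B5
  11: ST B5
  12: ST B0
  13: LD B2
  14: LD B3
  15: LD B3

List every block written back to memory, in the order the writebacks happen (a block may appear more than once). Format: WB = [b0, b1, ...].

0: W B2 → L0 miss [D]
1: R B2 → L0 hit [D]
2: R B4 → L0 miss wb→B2 [-]
3: R B1 → L1 miss [-]
4: R B4 → L0 hit [-]
5: W B3 → L1 miss [D]
6: R B5 → L1 miss wb→B3 [-]
7: R B5 → L1 hit [-]
8: R B2 → L0 miss [-]
9: W B1 → L1 miss [D]
10: R B5 → L1 miss wb→B1 [-]
11: W B5 → L1 hit [D]
12: W B0 → L0 miss [D]
13: R B2 → L0 miss wb→B0 [-]
14: R B3 → L1 miss wb→B5 [-]
15: R B3 → L1 hit [-]

WB = [2, 3, 1, 0, 5]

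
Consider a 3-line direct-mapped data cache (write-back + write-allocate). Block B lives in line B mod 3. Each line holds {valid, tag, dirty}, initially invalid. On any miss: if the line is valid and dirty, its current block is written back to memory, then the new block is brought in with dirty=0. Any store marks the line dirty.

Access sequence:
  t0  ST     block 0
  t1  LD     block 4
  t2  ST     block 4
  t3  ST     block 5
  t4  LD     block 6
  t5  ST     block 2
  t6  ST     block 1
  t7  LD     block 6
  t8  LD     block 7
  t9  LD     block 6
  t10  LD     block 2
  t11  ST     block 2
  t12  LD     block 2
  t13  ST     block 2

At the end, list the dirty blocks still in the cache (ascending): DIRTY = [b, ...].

DIRTY = [2]

0: W B0 → L0 miss [D]
1: R B4 → L1 miss [-]
2: W B4 → L1 hit [D]
3: W B5 → L2 miss [D]
4: R B6 → L0 miss wb→B0 [-]
5: W B2 → L2 miss wb→B5 [D]
6: W B1 → L1 miss wb→B4 [D]
7: R B6 → L0 hit [-]
8: R B7 → L1 miss wb→B1 [-]
9: R B6 → L0 hit [-]
10: R B2 → L2 hit [D]
11: W B2 → L2 hit [D]
12: R B2 → L2 hit [D]
13: W B2 → L2 hit [D]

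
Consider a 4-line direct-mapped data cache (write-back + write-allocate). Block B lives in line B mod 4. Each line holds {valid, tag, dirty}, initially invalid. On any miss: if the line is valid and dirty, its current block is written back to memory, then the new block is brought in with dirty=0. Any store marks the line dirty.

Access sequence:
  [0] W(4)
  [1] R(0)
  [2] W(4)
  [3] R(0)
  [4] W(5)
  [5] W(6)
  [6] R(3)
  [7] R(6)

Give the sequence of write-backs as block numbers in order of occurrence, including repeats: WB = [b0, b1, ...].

WB = [4, 4]

0: W B4 → L0 miss [D]
1: R B0 → L0 miss wb→B4 [-]
2: W B4 → L0 miss [D]
3: R B0 → L0 miss wb→B4 [-]
4: W B5 → L1 miss [D]
5: W B6 → L2 miss [D]
6: R B3 → L3 miss [-]
7: R B6 → L2 hit [D]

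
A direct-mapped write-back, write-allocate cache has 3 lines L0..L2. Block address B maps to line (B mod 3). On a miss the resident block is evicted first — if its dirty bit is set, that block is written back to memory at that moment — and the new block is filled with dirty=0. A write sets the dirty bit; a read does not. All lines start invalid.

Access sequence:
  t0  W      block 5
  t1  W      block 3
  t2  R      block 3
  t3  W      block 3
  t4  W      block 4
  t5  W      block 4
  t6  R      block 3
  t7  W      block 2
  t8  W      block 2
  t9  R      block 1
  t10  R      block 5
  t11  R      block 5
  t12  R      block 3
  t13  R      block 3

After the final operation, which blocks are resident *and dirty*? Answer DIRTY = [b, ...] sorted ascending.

DIRTY = [3]

  0 | W B5 → L2 miss [D]
  1 | W B3 → L0 miss [D]
  2 | R B3 → L0 hit [D]
  3 | W B3 → L0 hit [D]
  4 | W B4 → L1 miss [D]
  5 | W B4 → L1 hit [D]
  6 | R B3 → L0 hit [D]
  7 | W B2 → L2 miss wb→B5 [D]
  8 | W B2 → L2 hit [D]
  9 | R B1 → L1 miss wb→B4 [-]
  10 | R B5 → L2 miss wb→B2 [-]
  11 | R B5 → L2 hit [-]
  12 | R B3 → L0 hit [D]
  13 | R B3 → L0 hit [D]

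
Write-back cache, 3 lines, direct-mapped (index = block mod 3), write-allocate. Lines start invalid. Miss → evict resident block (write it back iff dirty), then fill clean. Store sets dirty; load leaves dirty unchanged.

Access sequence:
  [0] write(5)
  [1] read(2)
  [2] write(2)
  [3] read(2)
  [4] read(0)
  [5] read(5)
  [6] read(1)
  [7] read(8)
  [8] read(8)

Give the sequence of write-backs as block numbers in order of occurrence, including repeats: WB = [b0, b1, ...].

WB = [5, 2]

0: W B5 -> L2 miss  d=D]
1: R B2 -> L2 miss wb->B5  d=-]
2: W B2 -> L2 hit  d=D]
3: R B2 -> L2 hit  d=D]
4: R B0 -> L0 miss  d=-]
5: R B5 -> L2 miss wb->B2  d=-]
6: R B1 -> L1 miss  d=-]
7: R B8 -> L2 miss  d=-]
8: R B8 -> L2 hit  d=-]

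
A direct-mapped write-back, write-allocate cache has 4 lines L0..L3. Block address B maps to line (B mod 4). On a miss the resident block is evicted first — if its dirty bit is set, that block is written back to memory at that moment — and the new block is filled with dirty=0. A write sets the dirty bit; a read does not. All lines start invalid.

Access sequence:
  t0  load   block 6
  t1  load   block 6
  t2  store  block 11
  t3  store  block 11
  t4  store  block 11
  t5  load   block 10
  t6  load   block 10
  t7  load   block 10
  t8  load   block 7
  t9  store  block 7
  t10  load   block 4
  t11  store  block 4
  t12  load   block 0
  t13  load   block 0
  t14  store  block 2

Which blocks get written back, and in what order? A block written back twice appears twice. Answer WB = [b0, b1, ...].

WB = [11, 4]

0: R B6 -> L2 miss  d=-]
1: R B6 -> L2 hit  d=-]
2: W B11 -> L3 miss  d=D]
3: W B11 -> L3 hit  d=D]
4: W B11 -> L3 hit  d=D]
5: R B10 -> L2 miss  d=-]
6: R B10 -> L2 hit  d=-]
7: R B10 -> L2 hit  d=-]
8: R B7 -> L3 miss wb->B11  d=-]
9: W B7 -> L3 hit  d=D]
10: R B4 -> L0 miss  d=-]
11: W B4 -> L0 hit  d=D]
12: R B0 -> L0 miss wb->B4  d=-]
13: R B0 -> L0 hit  d=-]
14: W B2 -> L2 miss  d=D]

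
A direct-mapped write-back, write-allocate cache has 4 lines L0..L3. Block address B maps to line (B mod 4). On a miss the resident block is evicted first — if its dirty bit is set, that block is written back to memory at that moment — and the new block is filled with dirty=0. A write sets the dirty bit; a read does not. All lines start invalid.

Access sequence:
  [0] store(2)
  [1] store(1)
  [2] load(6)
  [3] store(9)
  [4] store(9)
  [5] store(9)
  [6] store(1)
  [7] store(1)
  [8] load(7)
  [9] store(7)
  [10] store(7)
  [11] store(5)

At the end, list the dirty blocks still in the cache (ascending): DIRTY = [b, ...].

0: W B2 -> L2 miss  d=D]
1: W B1 -> L1 miss  d=D]
2: R B6 -> L2 miss wb->B2  d=-]
3: W B9 -> L1 miss wb->B1  d=D]
4: W B9 -> L1 hit  d=D]
5: W B9 -> L1 hit  d=D]
6: W B1 -> L1 miss wb->B9  d=D]
7: W B1 -> L1 hit  d=D]
8: R B7 -> L3 miss  d=-]
9: W B7 -> L3 hit  d=D]
10: W B7 -> L3 hit  d=D]
11: W B5 -> L1 miss wb->B1  d=D]

DIRTY = [5, 7]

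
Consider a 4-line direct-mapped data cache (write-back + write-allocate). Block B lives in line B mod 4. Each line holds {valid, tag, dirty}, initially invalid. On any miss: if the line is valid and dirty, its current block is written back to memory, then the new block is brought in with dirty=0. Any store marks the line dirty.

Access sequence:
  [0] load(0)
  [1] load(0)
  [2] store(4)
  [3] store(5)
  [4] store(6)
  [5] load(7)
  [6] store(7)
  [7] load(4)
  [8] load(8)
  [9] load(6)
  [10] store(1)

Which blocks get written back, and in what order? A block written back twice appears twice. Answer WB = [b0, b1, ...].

0: R B0 -> L0 miss  d=-]
1: R B0 -> L0 hit  d=-]
2: W B4 -> L0 miss  d=D]
3: W B5 -> L1 miss  d=D]
4: W B6 -> L2 miss  d=D]
5: R B7 -> L3 miss  d=-]
6: W B7 -> L3 hit  d=D]
7: R B4 -> L0 hit  d=D]
8: R B8 -> L0 miss wb->B4  d=-]
9: R B6 -> L2 hit  d=D]
10: W B1 -> L1 miss wb->B5  d=D]

WB = [4, 5]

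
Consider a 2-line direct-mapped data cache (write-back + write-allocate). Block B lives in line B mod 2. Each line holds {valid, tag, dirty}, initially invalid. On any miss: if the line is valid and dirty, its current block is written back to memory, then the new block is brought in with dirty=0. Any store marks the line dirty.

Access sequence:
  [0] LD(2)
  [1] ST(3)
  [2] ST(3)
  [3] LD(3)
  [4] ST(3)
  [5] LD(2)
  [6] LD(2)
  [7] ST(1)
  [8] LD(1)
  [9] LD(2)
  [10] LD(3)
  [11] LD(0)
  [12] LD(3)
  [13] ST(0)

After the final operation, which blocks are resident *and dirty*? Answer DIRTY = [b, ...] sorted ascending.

0: R B2 → L0 miss [-]
1: W B3 → L1 miss [D]
2: W B3 → L1 hit [D]
3: R B3 → L1 hit [D]
4: W B3 → L1 hit [D]
5: R B2 → L0 hit [-]
6: R B2 → L0 hit [-]
7: W B1 → L1 miss wb→B3 [D]
8: R B1 → L1 hit [D]
9: R B2 → L0 hit [-]
10: R B3 → L1 miss wb→B1 [-]
11: R B0 → L0 miss [-]
12: R B3 → L1 hit [-]
13: W B0 → L0 hit [D]

DIRTY = [0]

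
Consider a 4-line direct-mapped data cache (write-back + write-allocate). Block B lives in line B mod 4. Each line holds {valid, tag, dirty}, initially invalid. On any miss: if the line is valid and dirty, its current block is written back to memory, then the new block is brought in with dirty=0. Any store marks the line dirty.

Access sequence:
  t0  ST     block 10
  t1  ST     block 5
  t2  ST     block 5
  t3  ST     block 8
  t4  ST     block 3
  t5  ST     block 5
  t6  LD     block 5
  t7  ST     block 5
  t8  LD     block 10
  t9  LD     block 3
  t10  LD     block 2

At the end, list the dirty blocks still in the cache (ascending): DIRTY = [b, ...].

DIRTY = [3, 5, 8]

  0 | W B10 → L2 miss [D]
  1 | W B5 → L1 miss [D]
  2 | W B5 → L1 hit [D]
  3 | W B8 → L0 miss [D]
  4 | W B3 → L3 miss [D]
  5 | W B5 → L1 hit [D]
  6 | R B5 → L1 hit [D]
  7 | W B5 → L1 hit [D]
  8 | R B10 → L2 hit [D]
  9 | R B3 → L3 hit [D]
  10 | R B2 → L2 miss wb→B10 [-]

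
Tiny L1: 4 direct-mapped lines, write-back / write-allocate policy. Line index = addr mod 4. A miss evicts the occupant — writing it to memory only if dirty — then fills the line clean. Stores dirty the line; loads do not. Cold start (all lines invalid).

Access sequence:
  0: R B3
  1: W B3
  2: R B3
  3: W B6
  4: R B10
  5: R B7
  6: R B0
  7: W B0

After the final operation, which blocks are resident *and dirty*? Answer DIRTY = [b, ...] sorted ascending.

DIRTY = [0]

  0 | R B3 → L3 miss [-]
  1 | W B3 → L3 hit [D]
  2 | R B3 → L3 hit [D]
  3 | W B6 → L2 miss [D]
  4 | R B10 → L2 miss wb→B6 [-]
  5 | R B7 → L3 miss wb→B3 [-]
  6 | R B0 → L0 miss [-]
  7 | W B0 → L0 hit [D]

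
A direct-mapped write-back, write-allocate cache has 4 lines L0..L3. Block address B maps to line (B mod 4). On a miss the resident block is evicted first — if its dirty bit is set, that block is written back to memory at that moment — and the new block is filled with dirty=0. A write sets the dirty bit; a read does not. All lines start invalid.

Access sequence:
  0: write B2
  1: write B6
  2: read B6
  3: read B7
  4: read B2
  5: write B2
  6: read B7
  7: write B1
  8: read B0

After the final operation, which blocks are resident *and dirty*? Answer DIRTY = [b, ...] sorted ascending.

0: W B2 -> L2 miss  d=D]
1: W B6 -> L2 miss wb->B2  d=D]
2: R B6 -> L2 hit  d=D]
3: R B7 -> L3 miss  d=-]
4: R B2 -> L2 miss wb->B6  d=-]
5: W B2 -> L2 hit  d=D]
6: R B7 -> L3 hit  d=-]
7: W B1 -> L1 miss  d=D]
8: R B0 -> L0 miss  d=-]

DIRTY = [1, 2]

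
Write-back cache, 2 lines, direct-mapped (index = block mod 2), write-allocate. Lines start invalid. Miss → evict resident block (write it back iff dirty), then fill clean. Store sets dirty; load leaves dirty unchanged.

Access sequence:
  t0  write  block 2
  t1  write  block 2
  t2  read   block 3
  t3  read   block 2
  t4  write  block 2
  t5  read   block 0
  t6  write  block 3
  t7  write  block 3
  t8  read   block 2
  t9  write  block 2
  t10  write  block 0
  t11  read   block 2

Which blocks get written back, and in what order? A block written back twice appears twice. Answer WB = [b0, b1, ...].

WB = [2, 2, 0]

0: W B2 → L0 miss [D]
1: W B2 → L0 hit [D]
2: R B3 → L1 miss [-]
3: R B2 → L0 hit [D]
4: W B2 → L0 hit [D]
5: R B0 → L0 miss wb→B2 [-]
6: W B3 → L1 hit [D]
7: W B3 → L1 hit [D]
8: R B2 → L0 miss [-]
9: W B2 → L0 hit [D]
10: W B0 → L0 miss wb→B2 [D]
11: R B2 → L0 miss wb→B0 [-]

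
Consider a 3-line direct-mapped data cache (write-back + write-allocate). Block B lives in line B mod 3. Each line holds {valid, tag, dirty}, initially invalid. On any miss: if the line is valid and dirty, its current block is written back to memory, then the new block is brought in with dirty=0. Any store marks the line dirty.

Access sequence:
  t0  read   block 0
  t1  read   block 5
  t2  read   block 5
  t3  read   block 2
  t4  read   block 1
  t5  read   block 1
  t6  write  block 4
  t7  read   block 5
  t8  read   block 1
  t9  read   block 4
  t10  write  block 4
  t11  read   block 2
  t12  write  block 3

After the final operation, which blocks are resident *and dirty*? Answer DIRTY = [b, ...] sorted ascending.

DIRTY = [3, 4]

0: R B0 → L0 miss [-]
1: R B5 → L2 miss [-]
2: R B5 → L2 hit [-]
3: R B2 → L2 miss [-]
4: R B1 → L1 miss [-]
5: R B1 → L1 hit [-]
6: W B4 → L1 miss [D]
7: R B5 → L2 miss [-]
8: R B1 → L1 miss wb→B4 [-]
9: R B4 → L1 miss [-]
10: W B4 → L1 hit [D]
11: R B2 → L2 miss [-]
12: W B3 → L0 miss [D]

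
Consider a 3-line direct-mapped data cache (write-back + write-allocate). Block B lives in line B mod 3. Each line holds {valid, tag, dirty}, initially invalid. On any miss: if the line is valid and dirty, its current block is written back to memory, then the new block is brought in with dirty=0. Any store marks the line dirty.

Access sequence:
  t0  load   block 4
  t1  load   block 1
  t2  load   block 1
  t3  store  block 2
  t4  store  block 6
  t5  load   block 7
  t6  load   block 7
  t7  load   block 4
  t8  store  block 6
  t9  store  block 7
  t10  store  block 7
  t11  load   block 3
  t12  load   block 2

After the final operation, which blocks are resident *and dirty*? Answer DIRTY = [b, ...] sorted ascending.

  0 | R B4 → L1 miss [-]
  1 | R B1 → L1 miss [-]
  2 | R B1 → L1 hit [-]
  3 | W B2 → L2 miss [D]
  4 | W B6 → L0 miss [D]
  5 | R B7 → L1 miss [-]
  6 | R B7 → L1 hit [-]
  7 | R B4 → L1 miss [-]
  8 | W B6 → L0 hit [D]
  9 | W B7 → L1 miss [D]
  10 | W B7 → L1 hit [D]
  11 | R B3 → L0 miss wb→B6 [-]
  12 | R B2 → L2 hit [D]

DIRTY = [2, 7]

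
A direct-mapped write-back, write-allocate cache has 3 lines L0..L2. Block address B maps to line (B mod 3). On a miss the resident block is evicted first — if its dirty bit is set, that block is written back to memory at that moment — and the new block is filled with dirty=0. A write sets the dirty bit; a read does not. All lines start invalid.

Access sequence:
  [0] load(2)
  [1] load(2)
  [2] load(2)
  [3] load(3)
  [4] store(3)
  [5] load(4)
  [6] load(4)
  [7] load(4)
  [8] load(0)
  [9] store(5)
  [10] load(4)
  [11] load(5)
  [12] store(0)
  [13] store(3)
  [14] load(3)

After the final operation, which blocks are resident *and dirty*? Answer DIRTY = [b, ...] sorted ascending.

  0 | R B2 → L2 miss [-]
  1 | R B2 → L2 hit [-]
  2 | R B2 → L2 hit [-]
  3 | R B3 → L0 miss [-]
  4 | W B3 → L0 hit [D]
  5 | R B4 → L1 miss [-]
  6 | R B4 → L1 hit [-]
  7 | R B4 → L1 hit [-]
  8 | R B0 → L0 miss wb→B3 [-]
  9 | W B5 → L2 miss [D]
  10 | R B4 → L1 hit [-]
  11 | R B5 → L2 hit [D]
  12 | W B0 → L0 hit [D]
  13 | W B3 → L0 miss wb→B0 [D]
  14 | R B3 → L0 hit [D]

DIRTY = [3, 5]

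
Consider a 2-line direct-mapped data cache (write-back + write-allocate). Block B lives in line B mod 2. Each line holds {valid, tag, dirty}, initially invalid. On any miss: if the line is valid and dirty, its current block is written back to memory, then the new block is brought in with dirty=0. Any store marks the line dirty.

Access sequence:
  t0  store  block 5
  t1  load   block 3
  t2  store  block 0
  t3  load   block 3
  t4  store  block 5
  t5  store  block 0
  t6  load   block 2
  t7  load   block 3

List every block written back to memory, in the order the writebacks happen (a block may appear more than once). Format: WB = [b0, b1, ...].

0: W B5 -> L1 miss  d=D]
1: R B3 -> L1 miss wb->B5  d=-]
2: W B0 -> L0 miss  d=D]
3: R B3 -> L1 hit  d=-]
4: W B5 -> L1 miss  d=D]
5: W B0 -> L0 hit  d=D]
6: R B2 -> L0 miss wb->B0  d=-]
7: R B3 -> L1 miss wb->B5  d=-]

WB = [5, 0, 5]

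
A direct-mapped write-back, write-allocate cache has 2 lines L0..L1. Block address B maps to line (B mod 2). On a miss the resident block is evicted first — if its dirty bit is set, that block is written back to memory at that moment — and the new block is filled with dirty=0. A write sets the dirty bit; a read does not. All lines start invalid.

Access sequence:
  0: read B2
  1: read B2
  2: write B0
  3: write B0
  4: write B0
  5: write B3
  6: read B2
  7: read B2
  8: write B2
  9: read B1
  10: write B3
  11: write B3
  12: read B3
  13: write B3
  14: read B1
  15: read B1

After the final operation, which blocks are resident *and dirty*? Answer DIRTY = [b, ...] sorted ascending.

0: R B2 -> L0 miss  d=-]
1: R B2 -> L0 hit  d=-]
2: W B0 -> L0 miss  d=D]
3: W B0 -> L0 hit  d=D]
4: W B0 -> L0 hit  d=D]
5: W B3 -> L1 miss  d=D]
6: R B2 -> L0 miss wb->B0  d=-]
7: R B2 -> L0 hit  d=-]
8: W B2 -> L0 hit  d=D]
9: R B1 -> L1 miss wb->B3  d=-]
10: W B3 -> L1 miss  d=D]
11: W B3 -> L1 hit  d=D]
12: R B3 -> L1 hit  d=D]
13: W B3 -> L1 hit  d=D]
14: R B1 -> L1 miss wb->B3  d=-]
15: R B1 -> L1 hit  d=-]

DIRTY = [2]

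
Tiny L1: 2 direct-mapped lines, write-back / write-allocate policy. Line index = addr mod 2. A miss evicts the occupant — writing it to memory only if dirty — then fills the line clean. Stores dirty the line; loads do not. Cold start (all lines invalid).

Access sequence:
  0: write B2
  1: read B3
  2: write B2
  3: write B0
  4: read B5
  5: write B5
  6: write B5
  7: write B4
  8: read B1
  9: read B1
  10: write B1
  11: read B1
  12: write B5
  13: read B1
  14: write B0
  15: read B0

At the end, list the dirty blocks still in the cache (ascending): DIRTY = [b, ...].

0: W B2 -> L0 miss  d=D]
1: R B3 -> L1 miss  d=-]
2: W B2 -> L0 hit  d=D]
3: W B0 -> L0 miss wb->B2  d=D]
4: R B5 -> L1 miss  d=-]
5: W B5 -> L1 hit  d=D]
6: W B5 -> L1 hit  d=D]
7: W B4 -> L0 miss wb->B0  d=D]
8: R B1 -> L1 miss wb->B5  d=-]
9: R B1 -> L1 hit  d=-]
10: W B1 -> L1 hit  d=D]
11: R B1 -> L1 hit  d=D]
12: W B5 -> L1 miss wb->B1  d=D]
13: R B1 -> L1 miss wb->B5  d=-]
14: W B0 -> L0 miss wb->B4  d=D]
15: R B0 -> L0 hit  d=D]

DIRTY = [0]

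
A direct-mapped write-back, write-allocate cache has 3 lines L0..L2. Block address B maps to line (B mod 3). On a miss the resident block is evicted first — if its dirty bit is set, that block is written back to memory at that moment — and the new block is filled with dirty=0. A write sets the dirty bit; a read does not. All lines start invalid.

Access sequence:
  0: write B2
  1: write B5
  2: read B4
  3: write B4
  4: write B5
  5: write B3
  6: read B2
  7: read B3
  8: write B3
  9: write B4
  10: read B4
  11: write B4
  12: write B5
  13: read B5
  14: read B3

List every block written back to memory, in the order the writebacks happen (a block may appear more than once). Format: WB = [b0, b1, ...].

0: W B2 → L2 miss [D]
1: W B5 → L2 miss wb→B2 [D]
2: R B4 → L1 miss [-]
3: W B4 → L1 hit [D]
4: W B5 → L2 hit [D]
5: W B3 → L0 miss [D]
6: R B2 → L2 miss wb→B5 [-]
7: R B3 → L0 hit [D]
8: W B3 → L0 hit [D]
9: W B4 → L1 hit [D]
10: R B4 → L1 hit [D]
11: W B4 → L1 hit [D]
12: W B5 → L2 miss [D]
13: R B5 → L2 hit [D]
14: R B3 → L0 hit [D]

WB = [2, 5]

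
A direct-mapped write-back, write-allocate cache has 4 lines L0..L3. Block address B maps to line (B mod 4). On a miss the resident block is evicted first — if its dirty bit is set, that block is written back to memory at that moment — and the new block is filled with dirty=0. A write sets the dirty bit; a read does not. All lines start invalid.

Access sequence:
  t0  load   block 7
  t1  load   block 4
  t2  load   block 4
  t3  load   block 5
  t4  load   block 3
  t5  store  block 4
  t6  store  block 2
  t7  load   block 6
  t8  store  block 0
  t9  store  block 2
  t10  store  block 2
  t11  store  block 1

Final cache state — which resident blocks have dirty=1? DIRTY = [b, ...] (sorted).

DIRTY = [0, 1, 2]

  0 | R B7 → L3 miss [-]
  1 | R B4 → L0 miss [-]
  2 | R B4 → L0 hit [-]
  3 | R B5 → L1 miss [-]
  4 | R B3 → L3 miss [-]
  5 | W B4 → L0 hit [D]
  6 | W B2 → L2 miss [D]
  7 | R B6 → L2 miss wb→B2 [-]
  8 | W B0 → L0 miss wb→B4 [D]
  9 | W B2 → L2 miss [D]
  10 | W B2 → L2 hit [D]
  11 | W B1 → L1 miss [D]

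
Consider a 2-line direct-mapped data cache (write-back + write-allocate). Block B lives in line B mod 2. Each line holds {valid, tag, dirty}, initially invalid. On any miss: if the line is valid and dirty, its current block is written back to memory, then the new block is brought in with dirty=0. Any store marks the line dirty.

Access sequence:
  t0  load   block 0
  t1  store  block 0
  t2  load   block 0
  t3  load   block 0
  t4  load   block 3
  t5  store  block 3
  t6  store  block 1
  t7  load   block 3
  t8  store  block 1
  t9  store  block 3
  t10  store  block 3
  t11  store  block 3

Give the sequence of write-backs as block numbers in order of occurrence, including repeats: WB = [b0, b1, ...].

WB = [3, 1, 1]

  0 | R B0 → L0 miss [-]
  1 | W B0 → L0 hit [D]
  2 | R B0 → L0 hit [D]
  3 | R B0 → L0 hit [D]
  4 | R B3 → L1 miss [-]
  5 | W B3 → L1 hit [D]
  6 | W B1 → L1 miss wb→B3 [D]
  7 | R B3 → L1 miss wb→B1 [-]
  8 | W B1 → L1 miss [D]
  9 | W B3 → L1 miss wb→B1 [D]
  10 | W B3 → L1 hit [D]
  11 | W B3 → L1 hit [D]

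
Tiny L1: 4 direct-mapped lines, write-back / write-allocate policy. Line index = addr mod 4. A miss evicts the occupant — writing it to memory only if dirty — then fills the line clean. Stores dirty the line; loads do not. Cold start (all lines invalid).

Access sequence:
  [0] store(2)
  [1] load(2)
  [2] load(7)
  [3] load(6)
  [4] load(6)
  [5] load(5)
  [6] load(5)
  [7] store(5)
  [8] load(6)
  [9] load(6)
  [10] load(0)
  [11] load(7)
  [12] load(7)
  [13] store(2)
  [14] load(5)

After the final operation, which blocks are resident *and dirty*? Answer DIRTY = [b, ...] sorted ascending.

DIRTY = [2, 5]

0: W B2 -> L2 miss  d=D]
1: R B2 -> L2 hit  d=D]
2: R B7 -> L3 miss  d=-]
3: R B6 -> L2 miss wb->B2  d=-]
4: R B6 -> L2 hit  d=-]
5: R B5 -> L1 miss  d=-]
6: R B5 -> L1 hit  d=-]
7: W B5 -> L1 hit  d=D]
8: R B6 -> L2 hit  d=-]
9: R B6 -> L2 hit  d=-]
10: R B0 -> L0 miss  d=-]
11: R B7 -> L3 hit  d=-]
12: R B7 -> L3 hit  d=-]
13: W B2 -> L2 miss  d=D]
14: R B5 -> L1 hit  d=D]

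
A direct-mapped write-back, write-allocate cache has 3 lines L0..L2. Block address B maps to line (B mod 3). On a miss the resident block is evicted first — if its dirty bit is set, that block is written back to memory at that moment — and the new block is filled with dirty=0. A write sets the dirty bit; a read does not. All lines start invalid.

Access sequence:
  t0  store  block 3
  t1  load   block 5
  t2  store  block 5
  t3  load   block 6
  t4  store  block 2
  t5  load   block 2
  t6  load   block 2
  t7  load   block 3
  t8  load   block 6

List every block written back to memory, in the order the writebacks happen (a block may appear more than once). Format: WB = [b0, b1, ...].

  0 | W B3 → L0 miss [D]
  1 | R B5 → L2 miss [-]
  2 | W B5 → L2 hit [D]
  3 | R B6 → L0 miss wb→B3 [-]
  4 | W B2 → L2 miss wb→B5 [D]
  5 | R B2 → L2 hit [D]
  6 | R B2 → L2 hit [D]
  7 | R B3 → L0 miss [-]
  8 | R B6 → L0 miss [-]

WB = [3, 5]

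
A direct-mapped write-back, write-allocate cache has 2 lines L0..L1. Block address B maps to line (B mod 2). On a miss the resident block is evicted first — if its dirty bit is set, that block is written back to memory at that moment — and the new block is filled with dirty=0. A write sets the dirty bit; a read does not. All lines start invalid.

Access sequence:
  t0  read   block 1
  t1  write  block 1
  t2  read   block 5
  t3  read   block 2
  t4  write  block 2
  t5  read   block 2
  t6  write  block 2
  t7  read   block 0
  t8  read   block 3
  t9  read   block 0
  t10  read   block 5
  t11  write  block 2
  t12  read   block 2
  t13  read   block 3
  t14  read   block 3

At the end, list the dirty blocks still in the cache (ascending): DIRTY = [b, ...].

0: R B1 -> L1 miss  d=-]
1: W B1 -> L1 hit  d=D]
2: R B5 -> L1 miss wb->B1  d=-]
3: R B2 -> L0 miss  d=-]
4: W B2 -> L0 hit  d=D]
5: R B2 -> L0 hit  d=D]
6: W B2 -> L0 hit  d=D]
7: R B0 -> L0 miss wb->B2  d=-]
8: R B3 -> L1 miss  d=-]
9: R B0 -> L0 hit  d=-]
10: R B5 -> L1 miss  d=-]
11: W B2 -> L0 miss  d=D]
12: R B2 -> L0 hit  d=D]
13: R B3 -> L1 miss  d=-]
14: R B3 -> L1 hit  d=-]

DIRTY = [2]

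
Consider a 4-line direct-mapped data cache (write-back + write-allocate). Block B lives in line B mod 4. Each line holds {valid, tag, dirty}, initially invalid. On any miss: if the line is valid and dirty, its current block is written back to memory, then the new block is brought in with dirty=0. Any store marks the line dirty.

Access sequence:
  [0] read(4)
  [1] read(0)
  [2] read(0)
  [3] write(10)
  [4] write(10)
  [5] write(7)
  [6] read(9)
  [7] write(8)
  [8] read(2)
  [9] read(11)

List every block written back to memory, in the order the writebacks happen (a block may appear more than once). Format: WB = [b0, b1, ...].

  0 | R B4 → L0 miss [-]
  1 | R B0 → L0 miss [-]
  2 | R B0 → L0 hit [-]
  3 | W B10 → L2 miss [D]
  4 | W B10 → L2 hit [D]
  5 | W B7 → L3 miss [D]
  6 | R B9 → L1 miss [-]
  7 | W B8 → L0 miss [D]
  8 | R B2 → L2 miss wb→B10 [-]
  9 | R B11 → L3 miss wb→B7 [-]

WB = [10, 7]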